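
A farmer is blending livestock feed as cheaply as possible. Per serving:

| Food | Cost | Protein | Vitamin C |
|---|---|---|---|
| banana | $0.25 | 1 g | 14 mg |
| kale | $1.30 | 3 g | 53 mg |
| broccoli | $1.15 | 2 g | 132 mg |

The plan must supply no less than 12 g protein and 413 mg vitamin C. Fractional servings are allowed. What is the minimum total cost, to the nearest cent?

banana only: max(12/1, 413/14) = 29.5 servings → $7.38.
kale only: max(12/3, 413/53) = 7.792 servings → $10.13.
broccoli only: max(12/2, 413/132) = 6 servings → $6.90.
banana + kale: intersection lies outside the first quadrant.
banana + broccoli with both tight: 7.288 servings and 2.356 servings → $4.53.
kale + broccoli with both tight: 2.614 servings and 2.079 servings → $5.79.
The minimum over all feasible corners is $4.53.

$4.53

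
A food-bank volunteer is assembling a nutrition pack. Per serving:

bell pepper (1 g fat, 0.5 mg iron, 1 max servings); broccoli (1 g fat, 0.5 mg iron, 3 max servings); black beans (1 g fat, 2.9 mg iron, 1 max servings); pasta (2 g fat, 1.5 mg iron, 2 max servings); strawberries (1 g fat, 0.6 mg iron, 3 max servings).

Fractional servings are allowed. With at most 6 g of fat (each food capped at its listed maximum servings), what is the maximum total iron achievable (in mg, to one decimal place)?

Iron per g fat: black beans 2.9, pasta 0.75, strawberries 0.6, bell pepper 0.5, broccoli 0.5.
Take 1 serving of black beans: uses 1 g fat, +2.9 mg iron (running total 2.9 mg).
Take 2 servings of pasta: uses 4 g fat, +3.0 mg iron (running total 5.9 mg).
Take 1 serving of strawberries: uses 1 g fat, +0.6 mg iron (running total 6.5 mg).
Filling greedily by iron-per-g fat is optimal for one linear limit, giving 6.5 mg.

6.5 mg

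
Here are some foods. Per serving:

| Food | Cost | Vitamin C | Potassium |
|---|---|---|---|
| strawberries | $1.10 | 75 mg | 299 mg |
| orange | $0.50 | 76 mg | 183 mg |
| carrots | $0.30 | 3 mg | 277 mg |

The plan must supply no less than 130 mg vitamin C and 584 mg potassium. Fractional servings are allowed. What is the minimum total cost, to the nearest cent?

Compare the cost at each extreme point of the feasible region.
strawberries only: max(130/75, 584/299) = 1.953 servings → $2.15.
orange only: max(130/76, 584/183) = 3.191 servings → $1.60.
carrots only: max(130/3, 584/277) = 43.33 servings → $13.00.
strawberries + orange: the both-tight solution has a negative serving — not a feasible corner.
strawberries + carrots with both tight: 1.723 servings and 0.248 servings → $1.97.
orange + carrots with both tight: 1.671 servings and 1.004 servings → $1.14.
So the least-cost plan costs $1.14.

$1.14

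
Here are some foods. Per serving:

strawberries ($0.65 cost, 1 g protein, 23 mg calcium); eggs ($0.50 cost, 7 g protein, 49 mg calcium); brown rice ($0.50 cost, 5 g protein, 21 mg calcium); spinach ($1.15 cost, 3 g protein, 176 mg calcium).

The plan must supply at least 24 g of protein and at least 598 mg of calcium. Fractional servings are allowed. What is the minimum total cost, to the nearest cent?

$4.31

Check every corner: each single food scaled to meet both minima, and each pair solved so both constraints bind.
strawberries only: max(24/1, 598/23) = 26 servings → $16.90.
eggs only: max(24/7, 598/49) = 12.2 servings → $6.10.
brown rice only: max(24/5, 598/21) = 28.48 servings → $14.24.
spinach only: max(24/3, 598/176) = 8 servings → $9.20.
strawberries + eggs with both targets exact would need a negative amount; discard.
strawberries + brown rice with both targets exact would need a negative amount; discard.
strawberries + spinach with both tight: 22.71 servings and 0.4299 servings → $15.26.
eggs + brown rice: the both-tight solution has a negative serving — not a feasible corner.
eggs + spinach with both tight: 2.24 servings and 2.774 servings → $4.31.
brown rice + spinach with both tight: 2.974 servings and 3.043 servings → $4.99.
The minimum over all feasible corners is $4.31.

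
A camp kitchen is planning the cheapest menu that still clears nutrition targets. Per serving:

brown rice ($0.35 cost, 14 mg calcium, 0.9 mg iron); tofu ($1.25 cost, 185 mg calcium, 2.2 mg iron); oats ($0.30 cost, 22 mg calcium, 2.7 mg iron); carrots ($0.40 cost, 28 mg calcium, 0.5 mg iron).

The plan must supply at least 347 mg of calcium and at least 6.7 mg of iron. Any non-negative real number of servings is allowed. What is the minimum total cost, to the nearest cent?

An LP optimum is at a vertex; with two nutrient constraints at most two foods are used. Check each candidate.
brown rice only: max(347/14, 6.7/0.9) = 24.79 servings → $8.68.
tofu only: max(347/185, 6.7/2.2) = 3.045 servings → $3.81.
oats only: max(347/22, 6.7/2.7) = 15.77 servings → $4.73.
carrots only: max(347/28, 6.7/0.5) = 13.4 servings → $5.36.
brown rice + tofu with both tight: 3.508 servings and 1.61 servings → $3.24.
brown rice + oats: the both-tight solution has a negative serving — not a feasible corner.
brown rice + carrots with both tight: 0.7747 servings and 12.01 servings → $5.07.
tofu + oats with both tight: 1.75 servings and 1.055 servings → $2.50.
tofu + carrots: the both-tight solution has a negative serving — not a feasible corner.
oats + carrots with both tight: 0.2183 servings and 12.22 servings → $4.95.
Cheapest feasible corner: $2.50.

$2.50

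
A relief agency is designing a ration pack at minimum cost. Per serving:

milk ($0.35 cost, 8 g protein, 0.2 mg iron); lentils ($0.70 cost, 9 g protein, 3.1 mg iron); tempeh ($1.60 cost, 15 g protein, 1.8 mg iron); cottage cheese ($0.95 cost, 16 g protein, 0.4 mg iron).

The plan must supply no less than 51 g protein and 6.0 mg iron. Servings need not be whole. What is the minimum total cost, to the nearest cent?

$2.73

With two linear requirements the optimum uses one or two foods; enumerate the corners.
milk only: max(51/8, 6.0/0.2) = 30 servings → $10.50.
lentils only: max(51/9, 6.0/3.1) = 5.667 servings → $3.97.
tempeh only: max(51/15, 6.0/1.8) = 3.4 servings → $5.44.
cottage cheese only: max(51/16, 6.0/0.4) = 15 servings → $14.25.
milk + lentils with both tight: 4.526 servings and 1.643 servings → $2.73.
milk + tempeh with both tight: 0.1579 servings and 3.316 servings → $5.36.
milk + cottage cheese (both tight): parallel constraints — no distinct corner.
lentils + tempeh with both targets exact would need a negative amount; discard.
lentils + cottage cheese with both tight: 1.643 servings and 2.263 servings → $3.30.
tempeh + cottage cheese with both tight: 3.316 servings and 0.07895 servings → $5.38.
The minimum over all feasible corners is $2.73.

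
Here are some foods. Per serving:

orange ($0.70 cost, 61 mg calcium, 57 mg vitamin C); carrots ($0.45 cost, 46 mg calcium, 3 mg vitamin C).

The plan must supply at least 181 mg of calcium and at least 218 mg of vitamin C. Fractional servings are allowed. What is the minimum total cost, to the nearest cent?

$2.68

An LP optimum is at a vertex; with two nutrient constraints at most two foods are used. Check each candidate.
orange only: max(181/61, 218/57) = 3.825 servings → $2.68.
carrots only: max(181/46, 218/3) = 72.67 servings → $32.70.
orange + carrots with both targets exact would need a negative amount; discard.
The minimum over all feasible corners is $2.68.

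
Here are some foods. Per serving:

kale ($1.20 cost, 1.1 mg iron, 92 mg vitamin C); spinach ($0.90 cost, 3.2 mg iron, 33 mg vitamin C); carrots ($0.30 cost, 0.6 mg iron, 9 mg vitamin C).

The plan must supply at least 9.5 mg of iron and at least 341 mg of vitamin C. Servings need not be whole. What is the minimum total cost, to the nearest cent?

A basic optimal solution has at most two foods positive. Try each food alone and each pair with both targets met exactly.
kale only: max(9.5/1.1, 341/92) = 8.636 servings → $10.36.
spinach only: max(9.5/3.2, 341/33) = 10.33 servings → $9.30.
carrots only: max(9.5/0.6, 341/9) = 37.89 servings → $11.37.
kale + spinach with both tight: 3.013 servings and 1.933 servings → $5.36.
kale + carrots with both tight: 2.629 servings and 11.01 servings → $6.46.
spinach + carrots: the both-tight solution has a negative serving — not a feasible corner.
Cheapest feasible corner: $5.36.

$5.36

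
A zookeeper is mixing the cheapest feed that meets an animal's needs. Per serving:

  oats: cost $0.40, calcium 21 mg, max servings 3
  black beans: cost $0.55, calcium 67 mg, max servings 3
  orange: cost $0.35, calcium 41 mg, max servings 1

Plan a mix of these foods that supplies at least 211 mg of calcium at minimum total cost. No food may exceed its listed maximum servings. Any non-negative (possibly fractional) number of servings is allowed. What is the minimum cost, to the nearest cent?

$1.74

Cost per mg of calcium: black beans $0.0082, orange $0.0085, oats $0.0190.
Take 3 servings of black beans: +201.0 mg calcium for $1.65 (total $1.65, still need 10.0 mg).
Take 0.2439 servings of orange: +10.0 mg calcium for $0.09 (total $1.74, still need 0.0 mg).
Filling from the cheapest source first is optimal under one linear minimum: $1.74.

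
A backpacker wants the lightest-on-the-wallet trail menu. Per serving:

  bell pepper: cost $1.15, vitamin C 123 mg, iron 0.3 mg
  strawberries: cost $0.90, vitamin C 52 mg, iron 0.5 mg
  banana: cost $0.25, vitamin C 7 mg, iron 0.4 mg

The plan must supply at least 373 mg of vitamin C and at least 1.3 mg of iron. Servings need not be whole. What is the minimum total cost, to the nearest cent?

$3.68

Check every corner: each single food scaled to meet both minima, and each pair solved so both constraints bind.
bell pepper only: max(373/123, 1.3/0.3) = 4.333 servings → $4.98.
strawberries only: max(373/52, 1.3/0.5) = 7.173 servings → $6.46.
banana only: max(373/7, 1.3/0.4) = 53.29 servings → $13.32.
bell pepper + strawberries with both tight: 2.59 servings and 1.046 servings → $3.92.
bell pepper + banana with both tight: 2.975 servings and 1.019 servings → $3.68.
strawberries + banana: intersection lies outside the first quadrant.
So the least-cost plan costs $3.68.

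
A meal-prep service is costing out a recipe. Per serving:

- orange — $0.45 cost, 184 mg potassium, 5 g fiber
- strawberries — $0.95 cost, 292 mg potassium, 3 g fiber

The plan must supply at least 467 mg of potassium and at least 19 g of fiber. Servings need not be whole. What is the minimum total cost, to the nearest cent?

$1.71

Minimising a linear cost over {potassium ≥ 467, fiber ≥ 19, servings ≥ 0} — the optimum is at a vertex, using one or two foods.
orange only: max(467/184, 19/5) = 3.8 servings → $1.71.
strawberries only: max(467/292, 19/3) = 6.333 servings → $6.02.
orange + strawberries: the both-tight solution has a negative serving — not a feasible corner.
The minimum over all feasible corners is $1.71.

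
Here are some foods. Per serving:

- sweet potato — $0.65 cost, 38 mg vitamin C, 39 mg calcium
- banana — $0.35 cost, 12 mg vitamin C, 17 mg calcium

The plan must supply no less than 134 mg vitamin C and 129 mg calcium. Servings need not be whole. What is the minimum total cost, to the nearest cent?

$2.29

sweet potato only: max(134/38, 129/39) = 3.526 servings → $2.29.
banana only: max(134/12, 129/17) = 11.17 servings → $3.91.
sweet potato + banana: the both-tight solution has a negative serving — not a feasible corner.
Cheapest feasible corner: $2.29.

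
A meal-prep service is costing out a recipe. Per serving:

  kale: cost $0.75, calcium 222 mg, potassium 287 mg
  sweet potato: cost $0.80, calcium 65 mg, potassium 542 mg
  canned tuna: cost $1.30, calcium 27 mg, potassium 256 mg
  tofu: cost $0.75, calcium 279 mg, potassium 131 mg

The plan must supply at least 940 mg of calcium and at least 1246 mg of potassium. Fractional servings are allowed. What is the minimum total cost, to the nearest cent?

Compare the cost at each extreme point of the feasible region.
kale only: max(940/222, 1246/287) = 4.341 servings → $3.26.
sweet potato only: max(940/65, 1246/542) = 14.46 servings → $11.57.
canned tuna only: max(940/27, 1246/256) = 34.81 servings → $45.26.
tofu only: max(940/279, 1246/131) = 9.511 servings → $7.13.
kale + sweet potato with both tight: 4.215 servings and 0.0672 servings → $3.21.
kale + canned tuna with both tight: 4.217 servings and 0.1392 servings → $3.34.
kale + tofu: the both-tight solution has a negative serving — not a feasible corner.
sweet potato + canned tuna: the both-tight solution has a negative serving — not a feasible corner.
sweet potato + tofu with both tight: 1.573 servings and 3.003 servings → $3.51.
canned tuna + tofu with both tight: 3.307 servings and 3.049 servings → $6.59.
The minimum over all feasible corners is $3.21.

$3.21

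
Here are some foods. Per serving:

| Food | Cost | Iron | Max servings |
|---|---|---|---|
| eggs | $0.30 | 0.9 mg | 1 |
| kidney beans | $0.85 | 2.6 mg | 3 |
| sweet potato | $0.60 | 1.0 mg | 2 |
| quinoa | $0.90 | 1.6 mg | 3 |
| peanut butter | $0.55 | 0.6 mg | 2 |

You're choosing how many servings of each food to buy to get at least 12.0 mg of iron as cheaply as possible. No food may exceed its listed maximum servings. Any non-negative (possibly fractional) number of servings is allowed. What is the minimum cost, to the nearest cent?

$4.71

Cost per mg of iron: kidney beans $0.3269, eggs $0.3333, quinoa $0.5625, sweet potato $0.6000, peanut butter $0.9167.
Take 3 servings of kidney beans: +7.8 mg iron for $2.55 (total $2.55, still need 4.2 mg).
Take 1 serving of eggs: +0.9 mg iron for $0.30 (total $2.85, still need 3.3 mg).
Take 2.062 servings of quinoa: +3.3 mg iron for $1.86 (total $4.71, still need 0.0 mg).
Filling from the cheapest source first is optimal under one linear minimum: $4.71.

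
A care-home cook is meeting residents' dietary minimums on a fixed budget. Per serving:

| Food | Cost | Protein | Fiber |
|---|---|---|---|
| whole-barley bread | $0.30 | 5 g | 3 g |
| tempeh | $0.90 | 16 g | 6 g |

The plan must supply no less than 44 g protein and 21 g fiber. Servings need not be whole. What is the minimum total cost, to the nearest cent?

$2.55

With two linear requirements the optimum uses one or two foods; enumerate the corners.
whole-barley bread only: max(44/5, 21/3) = 8.8 servings → $2.64.
tempeh only: max(44/16, 21/6) = 3.5 servings → $3.15.
whole-barley bread + tempeh with both tight: 4 servings and 1.5 servings → $2.55.
So the least-cost plan costs $2.55.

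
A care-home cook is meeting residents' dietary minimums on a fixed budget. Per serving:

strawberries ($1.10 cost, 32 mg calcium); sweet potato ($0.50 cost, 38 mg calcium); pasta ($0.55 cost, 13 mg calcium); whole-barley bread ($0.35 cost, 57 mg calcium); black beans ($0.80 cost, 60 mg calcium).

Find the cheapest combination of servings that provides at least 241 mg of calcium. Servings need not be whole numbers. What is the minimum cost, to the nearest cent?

Cost per mg of calcium: whole-barley bread $0.0061, sweet potato $0.0132, black beans $0.0133, strawberries $0.0344, pasta $0.0423.
With no serving limits, use only whole-barley bread: 241 mg / 57 mg = 4.228 servings × $0.35 = $1.48.

$1.48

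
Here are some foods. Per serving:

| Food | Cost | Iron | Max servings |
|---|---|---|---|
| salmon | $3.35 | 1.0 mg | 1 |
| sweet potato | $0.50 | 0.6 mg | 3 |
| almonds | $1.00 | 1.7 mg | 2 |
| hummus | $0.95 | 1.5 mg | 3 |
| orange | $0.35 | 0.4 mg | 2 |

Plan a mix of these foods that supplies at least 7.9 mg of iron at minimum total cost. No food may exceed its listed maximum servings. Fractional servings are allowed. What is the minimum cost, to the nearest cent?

Cost per mg of iron: almonds $0.5882, hummus $0.6333, sweet potato $0.8333, orange $0.8750, salmon $3.3500.
Take 2 servings of almonds: +3.4 mg iron for $2.00 (total $2.00, still need 4.5 mg).
Take 3 servings of hummus: +4.5 mg iron for $2.85 (total $4.85, still need 0.0 mg).
Filling from the cheapest source first is optimal under one linear minimum: $4.85.

$4.85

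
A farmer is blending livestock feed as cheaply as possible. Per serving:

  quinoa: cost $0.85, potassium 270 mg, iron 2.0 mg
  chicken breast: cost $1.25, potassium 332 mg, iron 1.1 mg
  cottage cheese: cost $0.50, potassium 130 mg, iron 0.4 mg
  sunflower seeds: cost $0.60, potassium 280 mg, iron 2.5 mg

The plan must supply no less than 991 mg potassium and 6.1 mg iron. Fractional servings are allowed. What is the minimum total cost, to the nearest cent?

$2.12

For a min-cost LP with two ≥-constraints, a basic feasible solution has at most two positive variables.
quinoa only: max(991/270, 6.1/2.0) = 3.67 servings → $3.12.
chicken breast only: max(991/332, 6.1/1.1) = 5.545 servings → $6.93.
cottage cheese only: max(991/130, 6.1/0.4) = 15.25 servings → $7.62.
sunflower seeds only: max(991/280, 6.1/2.5) = 3.539 servings → $2.12.
quinoa + chicken breast with both tight: 2.548 servings and 0.9128 servings → $3.31.
quinoa + cottage cheese with both tight: 2.609 servings and 2.204 servings → $3.32.
quinoa + sunflower seeds with both targets exact would need a negative amount; discard.
chicken breast + cottage cheese: the both-tight solution has a negative serving — not a feasible corner.
chicken breast + sunflower seeds with both tight: 1.474 servings and 1.791 servings → $2.92.
cottage cheese + sunflower seeds with both tight: 3.613 servings and 1.862 servings → $2.92.
Cheapest feasible corner: $2.12.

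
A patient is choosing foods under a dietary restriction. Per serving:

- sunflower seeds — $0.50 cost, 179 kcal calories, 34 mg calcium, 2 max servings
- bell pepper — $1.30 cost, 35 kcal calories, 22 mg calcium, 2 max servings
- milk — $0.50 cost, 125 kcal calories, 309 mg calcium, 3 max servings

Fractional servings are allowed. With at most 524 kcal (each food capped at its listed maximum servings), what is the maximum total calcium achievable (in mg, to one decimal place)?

Calcium per kcal: milk 2.472, bell pepper 0.6286, sunflower seeds 0.1899.
Take 3 servings of milk: uses 375 kcal, +927.0 mg calcium (running total 927.0 mg).
Take 2 servings of bell pepper: uses 70 kcal, +44.0 mg calcium (running total 971.0 mg).
Take 0.4413 servings of sunflower seeds: uses 79 kcal, +15.0 mg calcium (running total 986.0 mg).
Filling greedily by calcium-per-kcal is optimal for one linear limit, giving 986.0 mg.

986.0 mg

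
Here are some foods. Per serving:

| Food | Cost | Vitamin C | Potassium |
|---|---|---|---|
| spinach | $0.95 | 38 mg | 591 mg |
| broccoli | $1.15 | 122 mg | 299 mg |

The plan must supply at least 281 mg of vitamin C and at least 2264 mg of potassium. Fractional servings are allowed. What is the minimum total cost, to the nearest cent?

At the optimum either one food covers both requirements or two foods hit both targets exactly; no other combination can be cheaper.
spinach only: max(281/38, 2264/591) = 7.395 servings → $7.03.
broccoli only: max(281/122, 2264/299) = 7.572 servings → $8.71.
spinach + broccoli with both tight: 3.164 servings and 1.318 servings → $4.52.
The minimum over all feasible corners is $4.52.

$4.52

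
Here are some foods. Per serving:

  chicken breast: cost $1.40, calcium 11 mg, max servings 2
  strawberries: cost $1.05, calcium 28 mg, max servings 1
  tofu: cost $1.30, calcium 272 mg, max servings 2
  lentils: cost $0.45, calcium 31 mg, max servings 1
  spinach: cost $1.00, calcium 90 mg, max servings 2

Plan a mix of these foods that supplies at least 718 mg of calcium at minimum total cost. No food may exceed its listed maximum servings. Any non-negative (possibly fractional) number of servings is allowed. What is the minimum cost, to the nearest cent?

Cost per mg of calcium: tofu $0.0048, spinach $0.0111, lentils $0.0145, strawberries $0.0375, chicken breast $0.1273.
Take 2 servings of tofu: +544.0 mg calcium for $2.60 (total $2.60, still need 174.0 mg).
Take 1.933 servings of spinach: +174.0 mg calcium for $1.93 (total $4.53, still need 0.0 mg).
Filling from the cheapest source first is optimal under one linear minimum: $4.53.

$4.53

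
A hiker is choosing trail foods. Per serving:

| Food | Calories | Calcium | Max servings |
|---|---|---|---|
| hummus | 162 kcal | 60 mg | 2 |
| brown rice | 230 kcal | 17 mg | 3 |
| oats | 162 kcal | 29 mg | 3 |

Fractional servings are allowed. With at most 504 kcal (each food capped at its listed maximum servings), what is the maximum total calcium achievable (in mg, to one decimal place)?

Calcium per kcal: hummus 0.3704, oats 0.179, brown rice 0.07391.
Take 2 servings of hummus: uses 324 kcal, +120.0 mg calcium (running total 120.0 mg).
Take 1.111 servings of oats: uses 180 kcal, +32.2 mg calcium (running total 152.2 mg).
Greedy by best ratio exhausts the calories allowance optimally: 152.2 mg.

152.2 mg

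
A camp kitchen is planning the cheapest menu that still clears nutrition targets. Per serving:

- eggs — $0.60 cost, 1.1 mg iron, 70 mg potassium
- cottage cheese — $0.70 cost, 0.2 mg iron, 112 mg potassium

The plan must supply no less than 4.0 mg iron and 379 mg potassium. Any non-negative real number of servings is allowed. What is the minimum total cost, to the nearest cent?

$2.92

Check every corner: each single food scaled to meet both minima, and each pair solved so both constraints bind.
eggs only: max(4.0/1.1, 379/70) = 5.414 servings → $3.25.
cottage cheese only: max(4.0/0.2, 379/112) = 20 servings → $14.00.
eggs + cottage cheese with both tight: 3.408 servings and 1.254 servings → $2.92.
Cheapest feasible corner: $2.92.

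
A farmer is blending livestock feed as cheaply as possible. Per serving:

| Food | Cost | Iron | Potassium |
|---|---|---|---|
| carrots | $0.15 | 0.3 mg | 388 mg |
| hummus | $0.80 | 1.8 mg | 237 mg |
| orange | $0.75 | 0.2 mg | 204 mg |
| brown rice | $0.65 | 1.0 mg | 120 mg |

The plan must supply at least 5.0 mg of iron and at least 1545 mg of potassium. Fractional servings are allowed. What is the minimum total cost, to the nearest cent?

carrots only: max(5.0/0.3, 1545/388) = 16.67 servings → $2.50.
hummus only: max(5.0/1.8, 1545/237) = 6.519 servings → $5.22.
orange only: max(5.0/0.2, 1545/204) = 25 servings → $18.75.
brown rice only: max(5.0/1.0, 1545/120) = 12.88 servings → $8.37.
carrots + hummus with both tight: 2.544 servings and 2.354 servings → $2.26.
carrots + orange with both targets exact would need a negative amount; discard.
carrots + brown rice with both tight: 2.685 servings and 4.195 servings → $3.13.
hummus + orange with both tight: 2.223 servings and 4.991 servings → $5.52.
hummus + brown rice with both targets exact would need a negative amount; discard.
orange + brown rice with both tight: 5.25 servings and 3.95 servings → $6.50.
Cheapest feasible corner: $2.26.

$2.26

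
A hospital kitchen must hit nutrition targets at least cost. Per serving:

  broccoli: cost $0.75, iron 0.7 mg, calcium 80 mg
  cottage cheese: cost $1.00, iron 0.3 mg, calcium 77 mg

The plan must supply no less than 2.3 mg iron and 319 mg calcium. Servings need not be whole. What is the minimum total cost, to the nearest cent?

Compare the cost at each extreme point of the feasible region.
broccoli only: max(2.3/0.7, 319/80) = 3.987 servings → $2.99.
cottage cheese only: max(2.3/0.3, 319/77) = 7.667 servings → $7.67.
broccoli + cottage cheese with both tight: 2.722 servings and 1.314 servings → $3.36.
So the least-cost plan costs $2.99.

$2.99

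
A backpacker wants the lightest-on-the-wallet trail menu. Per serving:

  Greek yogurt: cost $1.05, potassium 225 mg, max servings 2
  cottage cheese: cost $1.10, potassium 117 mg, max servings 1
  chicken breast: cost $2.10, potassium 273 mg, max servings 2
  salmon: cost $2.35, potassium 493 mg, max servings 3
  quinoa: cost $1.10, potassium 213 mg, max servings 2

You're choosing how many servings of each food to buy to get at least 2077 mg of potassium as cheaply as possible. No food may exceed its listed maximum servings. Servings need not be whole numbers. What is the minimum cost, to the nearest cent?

$9.91

Cost per mg of potassium: Greek yogurt $0.0047, salmon $0.0048, quinoa $0.0052, chicken breast $0.0077, cottage cheese $0.0094.
Take 2 servings of Greek yogurt: +450.0 mg potassium for $2.10 (total $2.10, still need 1627.0 mg).
Take 3 servings of salmon: +1479.0 mg potassium for $7.05 (total $9.15, still need 148.0 mg).
Take 0.6948 servings of quinoa: +148.0 mg potassium for $0.76 (total $9.91, still need 0.0 mg).
Filling from the cheapest source first is optimal under one linear minimum: $9.91.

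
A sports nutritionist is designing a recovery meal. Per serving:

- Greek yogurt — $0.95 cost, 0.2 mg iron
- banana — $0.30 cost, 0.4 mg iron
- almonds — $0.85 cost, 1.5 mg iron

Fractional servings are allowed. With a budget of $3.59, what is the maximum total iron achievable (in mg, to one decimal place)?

Iron per dollar: almonds 1.765, banana 1.333, Greek yogurt 0.2105.
With no serving limits, spend the whole cost allowance on almonds: $3.59 / $0.85 × 1.5 mg = 6.3 mg.

6.3 mg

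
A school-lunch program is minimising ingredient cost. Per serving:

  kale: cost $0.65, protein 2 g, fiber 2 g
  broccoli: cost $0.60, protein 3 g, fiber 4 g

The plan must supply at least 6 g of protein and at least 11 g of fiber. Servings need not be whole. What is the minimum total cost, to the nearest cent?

$1.65

The cheapest plan sits at a corner of the feasible region — with two constraints it uses at most two foods.
kale only: max(6/2, 11/2) = 5.5 servings → $3.58.
broccoli only: max(6/3, 11/4) = 2.75 servings → $1.65.
kale + broccoli: intersection lies outside the first quadrant.
Cheapest feasible corner: $1.65.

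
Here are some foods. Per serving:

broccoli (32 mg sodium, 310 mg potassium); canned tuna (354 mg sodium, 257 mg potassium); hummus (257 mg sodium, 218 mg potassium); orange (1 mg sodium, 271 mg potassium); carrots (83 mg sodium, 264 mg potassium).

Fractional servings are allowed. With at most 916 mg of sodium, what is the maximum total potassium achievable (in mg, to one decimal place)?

248236.0 mg

Potassium per mg sodium: orange 271, broccoli 9.688, carrots 3.181, hummus 0.8482, canned tuna 0.726.
With no serving limits, spend the whole sodium allowance on orange: 916 mg / 1 mg × 271 mg = 248236.0 mg.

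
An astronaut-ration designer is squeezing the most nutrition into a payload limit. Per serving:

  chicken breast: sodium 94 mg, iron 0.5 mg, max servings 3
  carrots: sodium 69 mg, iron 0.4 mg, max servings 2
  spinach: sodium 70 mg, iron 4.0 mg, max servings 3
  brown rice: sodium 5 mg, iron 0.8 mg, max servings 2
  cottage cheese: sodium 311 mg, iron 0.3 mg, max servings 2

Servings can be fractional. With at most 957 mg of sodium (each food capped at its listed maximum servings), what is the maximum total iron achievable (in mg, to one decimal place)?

Iron per mg sodium: brown rice 0.16, spinach 0.05714, carrots 0.005797, chicken breast 0.005319, cottage cheese 0.0009646.
Take 2 servings of brown rice: uses 10 mg sodium, +1.6 mg iron (running total 1.6 mg).
Take 3 servings of spinach: uses 210 mg sodium, +12.0 mg iron (running total 13.6 mg).
Take 2 servings of carrots: uses 138 mg sodium, +0.8 mg iron (running total 14.4 mg).
Take 3 servings of chicken breast: uses 282 mg sodium, +1.5 mg iron (running total 15.9 mg).
Take 1.019 servings of cottage cheese: uses 317 mg sodium, +0.3 mg iron (running total 16.2 mg).
Filling greedily by iron-per-mg sodium is optimal for one linear limit, giving 16.2 mg.

16.2 mg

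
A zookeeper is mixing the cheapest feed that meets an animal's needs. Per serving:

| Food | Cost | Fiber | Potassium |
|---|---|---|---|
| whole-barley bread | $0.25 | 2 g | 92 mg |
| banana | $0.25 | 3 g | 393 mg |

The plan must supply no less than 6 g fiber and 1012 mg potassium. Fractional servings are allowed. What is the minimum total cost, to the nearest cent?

$0.64

Two binding constraints pin down two serving amounts, so the optimal mix uses at most two foods. The candidates are each food alone (scaled to the tighter of fiber/potassium) and each pair with both constraints tight.
whole-barley bread only: max(6/2, 1012/92) = 11 servings → $2.75.
banana only: max(6/3, 1012/393) = 2.575 servings → $0.64.
whole-barley bread + banana: intersection lies outside the first quadrant.
So the least-cost plan costs $0.64.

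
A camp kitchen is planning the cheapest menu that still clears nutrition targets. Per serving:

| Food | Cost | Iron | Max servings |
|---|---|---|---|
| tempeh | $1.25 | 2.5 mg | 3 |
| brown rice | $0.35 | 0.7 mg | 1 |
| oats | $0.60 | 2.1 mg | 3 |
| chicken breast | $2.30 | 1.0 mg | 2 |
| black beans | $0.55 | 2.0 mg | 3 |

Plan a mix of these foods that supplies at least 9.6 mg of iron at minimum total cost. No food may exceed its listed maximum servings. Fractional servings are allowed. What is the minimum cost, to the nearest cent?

$2.68

Cost per mg of iron: black beans $0.2750, oats $0.2857, tempeh $0.5000, brown rice $0.5000, chicken breast $2.3000.
Take 3 servings of black beans: +6.0 mg iron for $1.65 (total $1.65, still need 3.6 mg).
Take 1.714 servings of oats: +3.6 mg iron for $1.03 (total $2.68, still need 0.0 mg).
Filling from the cheapest source first is optimal under one linear minimum: $2.68.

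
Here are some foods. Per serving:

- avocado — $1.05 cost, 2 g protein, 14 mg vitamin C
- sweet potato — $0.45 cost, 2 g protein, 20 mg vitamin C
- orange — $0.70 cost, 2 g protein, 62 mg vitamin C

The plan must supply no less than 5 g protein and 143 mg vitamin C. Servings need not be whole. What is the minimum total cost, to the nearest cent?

$1.68

avocado only: max(5/2, 143/14) = 10.21 servings → $10.72.
sweet potato only: max(5/2, 143/20) = 7.15 servings → $3.22.
orange only: max(5/2, 143/62) = 2.5 servings → $1.75.
avocado + sweet potato: the both-tight solution has a negative serving — not a feasible corner.
avocado + orange with both tight: 0.25 servings and 2.25 servings → $1.84.
sweet potato + orange with both tight: 0.2857 servings and 2.214 servings → $1.68.
Cheapest feasible corner: $1.68.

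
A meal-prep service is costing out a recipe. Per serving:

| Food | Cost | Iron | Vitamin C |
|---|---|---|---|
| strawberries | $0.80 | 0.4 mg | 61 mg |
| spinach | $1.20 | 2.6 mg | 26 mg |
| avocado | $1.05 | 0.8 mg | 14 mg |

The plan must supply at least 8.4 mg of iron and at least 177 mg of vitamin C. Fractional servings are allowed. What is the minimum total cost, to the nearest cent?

$4.88

With two linear requirements the optimum uses one or two foods; enumerate the corners.
strawberries only: max(8.4/0.4, 177/61) = 21 servings → $16.80.
spinach only: max(8.4/2.6, 177/26) = 6.808 servings → $8.17.
avocado only: max(8.4/0.8, 177/14) = 12.64 servings → $13.28.
strawberries + spinach with both tight: 1.632 servings and 2.98 servings → $4.88.
strawberries + avocado with both tight: 0.5556 servings and 10.22 servings → $11.18.
spinach + avocado: the both-tight solution has a negative serving — not a feasible corner.
So the least-cost plan costs $4.88.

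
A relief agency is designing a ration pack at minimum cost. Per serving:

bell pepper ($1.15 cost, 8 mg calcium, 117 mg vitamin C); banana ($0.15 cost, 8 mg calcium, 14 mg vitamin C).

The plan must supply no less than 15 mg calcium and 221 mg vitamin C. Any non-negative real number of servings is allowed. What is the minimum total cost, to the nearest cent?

$2.17

Check every corner: each single food scaled to meet both minima, and each pair solved so both constraints bind.
bell pepper only: max(15/8, 221/117) = 1.889 servings → $2.17.
banana only: max(15/8, 221/14) = 15.79 servings → $2.37.
bell pepper + banana: intersection lies outside the first quadrant.
Cheapest feasible corner: $2.17.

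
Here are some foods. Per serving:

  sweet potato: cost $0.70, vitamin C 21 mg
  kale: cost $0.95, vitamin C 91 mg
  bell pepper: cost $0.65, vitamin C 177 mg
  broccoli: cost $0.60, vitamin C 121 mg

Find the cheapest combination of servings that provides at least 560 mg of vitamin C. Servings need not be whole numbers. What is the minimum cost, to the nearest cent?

Cost per mg of vitamin C: bell pepper $0.0037, broccoli $0.0050, kale $0.0104, sweet potato $0.0333.
With no serving limits, use only bell pepper: 560 mg / 177 mg = 3.164 servings × $0.65 = $2.06.

$2.06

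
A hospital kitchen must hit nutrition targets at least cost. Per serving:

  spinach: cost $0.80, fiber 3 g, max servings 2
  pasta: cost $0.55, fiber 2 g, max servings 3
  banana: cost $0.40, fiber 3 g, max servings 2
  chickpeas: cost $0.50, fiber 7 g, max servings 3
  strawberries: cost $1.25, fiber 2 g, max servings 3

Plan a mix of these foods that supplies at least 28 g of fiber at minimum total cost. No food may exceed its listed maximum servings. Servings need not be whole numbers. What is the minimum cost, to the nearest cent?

$2.57

Cost per g of fiber: chickpeas $0.0714, banana $0.1333, spinach $0.2667, pasta $0.2750, strawberries $0.6250.
Take 3 servings of chickpeas: +21.0 g fiber for $1.50 (total $1.50, still need 7.0 g).
Take 2 servings of banana: +6.0 g fiber for $0.80 (total $2.30, still need 1.0 g).
Take 0.3333 servings of spinach: +1.0 g fiber for $0.27 (total $2.57, still need 0.0 g).
Greedy by cheapest-per-g is optimal for a single linear constraint, so the minimum cost is $2.57.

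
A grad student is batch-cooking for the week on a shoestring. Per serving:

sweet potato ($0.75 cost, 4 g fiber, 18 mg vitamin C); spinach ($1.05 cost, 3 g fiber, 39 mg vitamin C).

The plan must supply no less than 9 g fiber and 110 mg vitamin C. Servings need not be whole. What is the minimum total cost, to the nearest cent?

$3.02

The cheapest plan sits at a corner of the feasible region — with two constraints it uses at most two foods.
sweet potato only: max(9/4, 110/18) = 6.111 servings → $4.58.
spinach only: max(9/3, 110/39) = 3 servings → $3.15.
sweet potato + spinach with both tight: 0.2059 servings and 2.725 servings → $3.02.
Cheapest feasible corner: $3.02.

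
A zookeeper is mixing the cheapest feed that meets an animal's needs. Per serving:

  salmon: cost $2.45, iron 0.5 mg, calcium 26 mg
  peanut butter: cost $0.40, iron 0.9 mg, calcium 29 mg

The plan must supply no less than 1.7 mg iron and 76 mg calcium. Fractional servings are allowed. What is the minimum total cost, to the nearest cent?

$1.05

With two linear requirements the optimum uses one or two foods; enumerate the corners.
salmon only: max(1.7/0.5, 76/26) = 3.4 servings → $8.33.
peanut butter only: max(1.7/0.9, 76/29) = 2.621 servings → $1.05.
salmon + peanut butter with both tight: 2.146 servings and 0.6966 servings → $5.54.
The minimum over all feasible corners is $1.05.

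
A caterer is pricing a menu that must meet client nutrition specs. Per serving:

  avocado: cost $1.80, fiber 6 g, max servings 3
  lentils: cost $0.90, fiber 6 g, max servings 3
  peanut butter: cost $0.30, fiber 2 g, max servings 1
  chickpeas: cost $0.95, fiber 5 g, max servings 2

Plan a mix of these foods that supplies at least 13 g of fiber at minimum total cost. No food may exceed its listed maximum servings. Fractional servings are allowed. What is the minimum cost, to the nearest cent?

$1.95

Cost per g of fiber: lentils $0.1500, peanut butter $0.1500, chickpeas $0.1900, avocado $0.3000.
Take 2.167 servings of lentils: +13.0 g fiber for $1.95 (total $1.95, still need 0.0 g).
Greedy by cheapest-per-g is optimal for a single linear constraint, so the minimum cost is $1.95.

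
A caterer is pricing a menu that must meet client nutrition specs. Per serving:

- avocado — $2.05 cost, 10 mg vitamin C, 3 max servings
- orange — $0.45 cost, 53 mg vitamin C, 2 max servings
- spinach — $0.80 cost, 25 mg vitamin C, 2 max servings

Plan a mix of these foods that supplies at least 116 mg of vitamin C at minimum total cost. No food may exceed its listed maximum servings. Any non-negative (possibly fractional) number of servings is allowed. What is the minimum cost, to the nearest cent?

Cost per mg of vitamin C: orange $0.0085, spinach $0.0320, avocado $0.2050.
Take 2 servings of orange: +106.0 mg vitamin C for $0.90 (total $0.90, still need 10.0 mg).
Take 0.4 servings of spinach: +10.0 mg vitamin C for $0.32 (total $1.22, still need 0.0 mg).
Filling from the cheapest source first is optimal under one linear minimum: $1.22.

$1.22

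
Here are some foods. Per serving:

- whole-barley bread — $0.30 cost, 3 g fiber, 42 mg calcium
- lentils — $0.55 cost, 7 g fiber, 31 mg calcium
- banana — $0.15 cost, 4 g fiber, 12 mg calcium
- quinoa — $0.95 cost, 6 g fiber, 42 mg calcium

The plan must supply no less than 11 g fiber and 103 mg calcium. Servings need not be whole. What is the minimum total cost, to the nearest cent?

$0.81

This is a tiny linear program; its minimum lies at a vertex of the feasible set. List the vertices and price them.
whole-barley bread only: max(11/3, 103/42) = 3.667 servings → $1.10.
lentils only: max(11/7, 103/31) = 3.323 servings → $1.83.
banana only: max(11/4, 103/12) = 8.583 servings → $1.29.
quinoa only: max(11/6, 103/42) = 2.452 servings → $2.33.
whole-barley bread + lentils with both tight: 1.891 servings and 0.7612 servings → $0.99.
whole-barley bread + banana with both tight: 2.121 servings and 1.159 servings → $0.81.
whole-barley bread + quinoa with both tight: 1.238 servings and 1.214 servings → $1.52.
lentils + banana: intersection lies outside the first quadrant.
lentils + quinoa with both targets exact would need a negative amount; discard.
banana + quinoa: the both-tight solution has a negative serving — not a feasible corner.
The minimum over all feasible corners is $0.81.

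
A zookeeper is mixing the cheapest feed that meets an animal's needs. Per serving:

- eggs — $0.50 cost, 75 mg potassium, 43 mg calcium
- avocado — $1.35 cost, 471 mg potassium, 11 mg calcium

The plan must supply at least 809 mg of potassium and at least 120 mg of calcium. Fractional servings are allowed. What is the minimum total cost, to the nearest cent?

$3.02

With two linear requirements the optimum uses one or two foods; enumerate the corners.
eggs only: max(809/75, 120/43) = 10.79 servings → $5.39.
avocado only: max(809/471, 120/11) = 10.91 servings → $14.73.
eggs + avocado with both tight: 2.451 servings and 1.327 servings → $3.02.
Cheapest feasible corner: $3.02.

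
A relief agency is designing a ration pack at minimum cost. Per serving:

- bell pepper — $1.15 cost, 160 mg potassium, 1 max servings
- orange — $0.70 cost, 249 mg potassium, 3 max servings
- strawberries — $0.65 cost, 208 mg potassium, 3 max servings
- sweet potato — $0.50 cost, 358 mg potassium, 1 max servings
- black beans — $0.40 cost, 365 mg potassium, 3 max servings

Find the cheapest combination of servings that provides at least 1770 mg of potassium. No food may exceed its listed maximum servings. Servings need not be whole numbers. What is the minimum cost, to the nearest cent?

$2.59

Cost per mg of potassium: black beans $0.0011, sweet potato $0.0014, orange $0.0028, strawberries $0.0031, bell pepper $0.0072.
Take 3 servings of black beans: +1095.0 mg potassium for $1.20 (total $1.20, still need 675.0 mg).
Take 1 serving of sweet potato: +358.0 mg potassium for $0.50 (total $1.70, still need 317.0 mg).
Take 1.273 servings of orange: +317.0 mg potassium for $0.89 (total $2.59, still need 0.0 mg).
Greedy by cheapest-per-mg is optimal for a single linear constraint, so the minimum cost is $2.59.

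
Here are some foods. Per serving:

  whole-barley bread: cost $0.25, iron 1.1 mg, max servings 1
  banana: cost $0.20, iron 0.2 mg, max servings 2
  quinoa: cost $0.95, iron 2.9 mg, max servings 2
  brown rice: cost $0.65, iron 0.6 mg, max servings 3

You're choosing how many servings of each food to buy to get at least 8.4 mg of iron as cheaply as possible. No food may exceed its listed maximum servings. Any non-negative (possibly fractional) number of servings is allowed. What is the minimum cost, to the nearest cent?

$3.74

Cost per mg of iron: whole-barley bread $0.2273, quinoa $0.3276, banana $1.0000, brown rice $1.0833.
Take 1 serving of whole-barley bread: +1.1 mg iron for $0.25 (total $0.25, still need 7.3 mg).
Take 2 servings of quinoa: +5.8 mg iron for $1.90 (total $2.15, still need 1.5 mg).
Take 2 servings of banana: +0.4 mg iron for $0.40 (total $2.55, still need 1.1 mg).
Take 1.833 servings of brown rice: +1.1 mg iron for $1.19 (total $3.74, still need 0.0 mg).
Filling from the cheapest source first is optimal under one linear minimum: $3.74.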